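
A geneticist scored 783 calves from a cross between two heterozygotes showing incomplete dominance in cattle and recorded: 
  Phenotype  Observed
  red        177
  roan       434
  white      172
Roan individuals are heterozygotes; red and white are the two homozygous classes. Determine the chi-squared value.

9.291

With incomplete dominance, a heterozygote × heterozygote cross gives a 1:2:1 phenotypic ratio.
Expected counts for N = 783 under a 1:2:1 ratio (total parts = 4):
  red: 783 × 1/4 = 195.75
  roan: 783 × 2/4 = 391.5
  white: 783 × 1/4 = 195.75
χ² = Σ (O − E)² / E
  red: (177 − 195.75)² / 195.75 = 1.7960
  roan: (434 − 391.5)² / 391.5 = 4.6137
  white: (172 − 195.75)² / 195.75 = 2.8815
χ² = 1.7960 + 4.6137 + 2.8815 = 9.2912 ≈ 9.291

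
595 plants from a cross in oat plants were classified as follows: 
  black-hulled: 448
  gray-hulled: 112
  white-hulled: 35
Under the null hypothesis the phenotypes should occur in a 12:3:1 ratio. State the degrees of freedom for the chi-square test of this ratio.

2

A goodness-of-fit test with 3 phenotype classes has df = 3 − 1 = 2.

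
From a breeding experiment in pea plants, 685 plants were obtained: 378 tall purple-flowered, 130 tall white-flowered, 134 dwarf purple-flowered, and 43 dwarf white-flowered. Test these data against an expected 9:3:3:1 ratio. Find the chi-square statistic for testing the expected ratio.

Under the 9:3:3:1 hypothesis (Σ ratio = 16, N = 685):
  tall purple-flowered: 685 × 9/16 = 385.3125
  tall white-flowered: 685 × 3/16 = 128.4375
  dwarf purple-flowered: 685 × 3/16 = 128.4375
  dwarf white-flowered: 685 × 1/16 = 42.8125
χ² = Σ (O − E)² / E
  tall purple-flowered: (378 − 385.3125)² / 385.3125 = 0.1388
  tall white-flowered: (130 − 128.4375)² / 128.4375 = 0.0190
  dwarf purple-flowered: (134 − 128.4375)² / 128.4375 = 0.2409
  dwarf white-flowered: (43 − 42.8125)² / 42.8125 = 0.0008
χ² = 0.1388 + 0.0190 + 0.2409 + 0.0008 = 0.3995 ≈ 0.400

0.400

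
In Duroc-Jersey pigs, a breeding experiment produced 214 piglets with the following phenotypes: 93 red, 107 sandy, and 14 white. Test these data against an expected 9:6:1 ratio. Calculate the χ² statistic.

15.171

Under the 9:6:1 hypothesis (Σ ratio = 16, N = 214):
  red: 214 × 9/16 = 120.375
  sandy: 214 × 6/16 = 80.25
  white: 214 × 1/16 = 13.375
χ² = Σ (O − E)² / E
  red: (93 − 120.375)² / 120.375 = 6.2255
  sandy: (107 − 80.25)² / 80.25 = 8.9167
  white: (14 − 13.375)² / 13.375 = 0.0292
χ² = 6.2255 + 8.9167 + 0.0292 = 15.1714 ≈ 15.171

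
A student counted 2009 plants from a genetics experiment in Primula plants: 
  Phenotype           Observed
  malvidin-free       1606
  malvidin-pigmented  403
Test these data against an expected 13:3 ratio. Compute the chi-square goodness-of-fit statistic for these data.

2.262

Total ratio parts = 16. Expected numbers out of 2009:
  malvidin-free: 2009 × 13/16 = 1632.3125
  malvidin-pigmented: 2009 × 3/16 = 376.6875
χ² = Σ (O − E)² / E
  malvidin-free: (1606 − 1632.3125)² / 1632.3125 = 0.4242
  malvidin-pigmented: (403 − 376.6875)² / 376.6875 = 1.8380
χ² = 0.4242 + 1.8380 = 2.2622 ≈ 2.262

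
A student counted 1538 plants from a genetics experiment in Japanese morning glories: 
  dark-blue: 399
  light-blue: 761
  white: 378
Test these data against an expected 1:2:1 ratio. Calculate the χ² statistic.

0.740

Expected counts for N = 1538 under a 1:2:1 ratio (total parts = 4):
  dark-blue: 1538 × 1/4 = 384.5
  light-blue: 1538 × 2/4 = 769
  white: 1538 × 1/4 = 384.5
χ² = Σ (O − E)² / E
  dark-blue: (399 − 384.5)² / 384.5 = 0.5468
  light-blue: (761 − 769)² / 769 = 0.0832
  white: (378 − 384.5)² / 384.5 = 0.1099
χ² = 0.5468 + 0.0832 + 0.1099 = 0.7399 ≈ 0.740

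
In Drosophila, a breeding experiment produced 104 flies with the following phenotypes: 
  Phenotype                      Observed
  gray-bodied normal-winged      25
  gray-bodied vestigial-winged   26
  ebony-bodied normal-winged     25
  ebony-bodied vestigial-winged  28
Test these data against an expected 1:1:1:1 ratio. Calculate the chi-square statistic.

0.231

The 1:1:1:1 ratio has 4 parts, so with N = 104 the expected counts are:
  gray-bodied normal-winged: 104 × 1/4 = 26
  gray-bodied vestigial-winged: 104 × 1/4 = 26
  ebony-bodied normal-winged: 104 × 1/4 = 26
  ebony-bodied vestigial-winged: 104 × 1/4 = 26
χ² = Σ (O − E)² / E
  gray-bodied normal-winged: (25 − 26)² / 26 = 0.0385
  gray-bodied vestigial-winged: (26 − 26)² / 26 = 0.0000
  ebony-bodied normal-winged: (25 − 26)² / 26 = 0.0385
  ebony-bodied vestigial-winged: (28 − 26)² / 26 = 0.1538
χ² = 0.0385 + 0.0000 + 0.0385 + 0.1538 = 0.2308 ≈ 0.231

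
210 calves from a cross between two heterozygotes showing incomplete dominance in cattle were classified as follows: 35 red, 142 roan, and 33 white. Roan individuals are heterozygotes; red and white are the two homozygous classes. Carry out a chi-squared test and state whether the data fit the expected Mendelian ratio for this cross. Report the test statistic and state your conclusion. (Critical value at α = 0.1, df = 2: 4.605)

26.114; not consistent

With incomplete dominance, a heterozygote × heterozygote cross gives a 1:2:1 phenotypic ratio.
Expected counts for N = 210 under a 1:2:1 ratio (total parts = 4):
  red: 210 × 1/4 = 52.5
  roan: 210 × 2/4 = 105
  white: 210 × 1/4 = 52.5
χ² = Σ (O − E)² / E
  red: (35 − 52.5)² / 52.5 = 5.8333
  roan: (142 − 105)² / 105 = 13.0381
  white: (33 − 52.5)² / 52.5 = 7.2429
χ² = 5.8333 + 13.0381 + 7.2429 = 26.1143 ≈ 26.114
Degrees of freedom = 3 − 1 = 2; critical value at α = 0.1 is 4.605.
Since 26.114 > 4.605, we reject the null hypothesis — the data do not fit the 1:2:1 ratio.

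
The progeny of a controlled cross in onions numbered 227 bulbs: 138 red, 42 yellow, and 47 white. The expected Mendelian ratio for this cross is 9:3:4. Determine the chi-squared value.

The 9:3:4 ratio has 16 parts, so with N = 227 the expected counts are:
  red: 227 × 9/16 = 127.6875
  yellow: 227 × 3/16 = 42.5625
  white: 227 × 4/16 = 56.75
χ² = Σ (O − E)² / E
  red: (138 − 127.6875)² / 127.6875 = 0.8329
  yellow: (42 − 42.5625)² / 42.5625 = 0.0074
  white: (47 − 56.75)² / 56.75 = 1.6751
χ² = 0.8329 + 0.0074 + 1.6751 = 2.5154 ≈ 2.515

2.515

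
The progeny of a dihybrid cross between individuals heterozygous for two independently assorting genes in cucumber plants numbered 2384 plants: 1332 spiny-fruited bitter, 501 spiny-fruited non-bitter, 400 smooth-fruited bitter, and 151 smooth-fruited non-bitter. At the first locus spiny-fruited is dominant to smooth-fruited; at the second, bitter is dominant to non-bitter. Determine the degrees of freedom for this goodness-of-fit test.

3

A dihybrid F₂ with independent assortment and complete dominance at both loci gives a 9:3:3:1 phenotypic ratio.
A goodness-of-fit test with 4 phenotype classes has df = 4 − 1 = 3.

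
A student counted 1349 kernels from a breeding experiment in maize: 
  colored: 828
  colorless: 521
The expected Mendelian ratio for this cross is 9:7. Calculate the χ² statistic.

Under the 9:7 hypothesis (Σ ratio = 16, N = 1349):
  colored: 1349 × 9/16 = 758.8125
  colorless: 1349 × 7/16 = 590.1875
χ² = Σ (O − E)² / E
  colored: (828 − 758.8125)² / 758.8125 = 6.3084
  colorless: (521 − 590.1875)² / 590.1875 = 8.1108
χ² = 6.3084 + 8.1108 = 14.4192 ≈ 14.419

14.419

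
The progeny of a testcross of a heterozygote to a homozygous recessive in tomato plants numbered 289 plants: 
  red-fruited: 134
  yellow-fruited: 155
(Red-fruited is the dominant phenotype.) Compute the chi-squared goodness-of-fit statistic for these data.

1.526

A testcross of a heterozygote (Aa × aa) gives a 1:1 phenotypic ratio.
Expected counts for N = 289 under a 1:1 ratio (total parts = 2):
  red-fruited: 289 × 1/2 = 144.5
  yellow-fruited: 289 × 1/2 = 144.5
χ² = Σ (O − E)² / E
  red-fruited: (134 − 144.5)² / 144.5 = 0.7630
  yellow-fruited: (155 − 144.5)² / 144.5 = 0.7630
χ² = 0.7630 + 0.7630 = 1.526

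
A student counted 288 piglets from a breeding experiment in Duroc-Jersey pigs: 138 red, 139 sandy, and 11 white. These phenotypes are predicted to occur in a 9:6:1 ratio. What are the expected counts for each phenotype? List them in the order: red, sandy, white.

Total ratio parts = 16. Expected numbers out of 288:
  red: 288 × 9/16 = 162
  sandy: 288 × 6/16 = 108
  white: 288 × 1/16 = 18

162, 108, 18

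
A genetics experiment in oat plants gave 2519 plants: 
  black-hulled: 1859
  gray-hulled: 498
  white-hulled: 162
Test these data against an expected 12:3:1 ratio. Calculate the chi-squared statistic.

2.014

The 12:3:1 ratio has 16 parts, so with N = 2519 the expected counts are:
  black-hulled: 2519 × 12/16 = 1889.25
  gray-hulled: 2519 × 3/16 = 472.3125
  white-hulled: 2519 × 1/16 = 157.4375
χ² = Σ (O − E)² / E
  black-hulled: (1859 − 1889.25)² / 1889.25 = 0.4844
  gray-hulled: (498 − 472.3125)² / 472.3125 = 1.3971
  white-hulled: (162 − 157.4375)² / 157.4375 = 0.1322
χ² = 0.4844 + 1.3971 + 0.1322 = 2.0137 ≈ 2.014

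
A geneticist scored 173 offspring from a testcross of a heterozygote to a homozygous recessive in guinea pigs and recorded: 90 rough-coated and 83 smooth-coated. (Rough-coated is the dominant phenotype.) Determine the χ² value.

0.283

A testcross of a heterozygote (Aa × aa) gives a 1:1 phenotypic ratio.
Expected counts for N = 173 under a 1:1 ratio (total parts = 2):
  rough-coated: 173 × 1/2 = 86.5
  smooth-coated: 173 × 1/2 = 86.5
χ² = Σ (O − E)² / E
  rough-coated: (90 − 86.5)² / 86.5 = 0.1416
  smooth-coated: (83 − 86.5)² / 86.5 = 0.1416
χ² = 0.1416 + 0.1416 = 0.2832 ≈ 0.283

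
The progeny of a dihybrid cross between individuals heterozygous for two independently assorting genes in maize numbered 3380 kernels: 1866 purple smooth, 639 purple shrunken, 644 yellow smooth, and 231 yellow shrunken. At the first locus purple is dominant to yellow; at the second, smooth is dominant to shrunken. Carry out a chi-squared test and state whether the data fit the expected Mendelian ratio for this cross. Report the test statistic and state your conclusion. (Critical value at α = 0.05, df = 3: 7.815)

2.709; consistent

A dihybrid F₂ with independent assortment and complete dominance at both loci gives a 9:3:3:1 phenotypic ratio.
Total ratio parts = 16. Expected numbers out of 3380:
  purple smooth: 3380 × 9/16 = 1901.25
  purple shrunken: 3380 × 3/16 = 633.75
  yellow smooth: 3380 × 3/16 = 633.75
  yellow shrunken: 3380 × 1/16 = 211.25
χ² = Σ (O − E)² / E
  purple smooth: (1866 − 1901.25)² / 1901.25 = 0.6536
  purple shrunken: (639 − 633.75)² / 633.75 = 0.0435
  yellow smooth: (644 − 633.75)² / 633.75 = 0.1658
  yellow shrunken: (231 − 211.25)² / 211.25 = 1.8464
χ² = 0.6536 + 0.0435 + 0.1658 + 1.8464 = 2.7093 ≈ 2.709
Degrees of freedom = 4 − 1 = 3; critical value at α = 0.05 is 7.815.
Since 2.709 < 7.815, we fail to reject the null hypothesis — the data are consistent with the 9:3:3:1 ratio.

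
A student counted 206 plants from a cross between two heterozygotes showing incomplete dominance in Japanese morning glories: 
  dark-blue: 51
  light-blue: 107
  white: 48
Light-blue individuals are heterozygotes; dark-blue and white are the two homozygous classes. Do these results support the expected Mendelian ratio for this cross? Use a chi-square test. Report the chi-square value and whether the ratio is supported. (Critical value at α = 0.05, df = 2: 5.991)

With incomplete dominance, a heterozygote × heterozygote cross gives a 1:2:1 phenotypic ratio.
Under the 1:2:1 hypothesis (Σ ratio = 4, N = 206):
  dark-blue: 206 × 1/4 = 51.5
  light-blue: 206 × 2/4 = 103
  white: 206 × 1/4 = 51.5
χ² = Σ (O − E)² / E
  dark-blue: (51 − 51.5)² / 51.5 = 0.0049
  light-blue: (107 − 103)² / 103 = 0.1553
  white: (48 − 51.5)² / 51.5 = 0.2379
χ² = 0.0049 + 0.1553 + 0.2379 = 0.3981 ≈ 0.398
Degrees of freedom = 3 − 1 = 2; critical value at α = 0.05 is 5.991.
Since 0.398 < 5.991, we fail to reject the null hypothesis — the data are consistent with the 1:2:1 ratio.

0.398; consistent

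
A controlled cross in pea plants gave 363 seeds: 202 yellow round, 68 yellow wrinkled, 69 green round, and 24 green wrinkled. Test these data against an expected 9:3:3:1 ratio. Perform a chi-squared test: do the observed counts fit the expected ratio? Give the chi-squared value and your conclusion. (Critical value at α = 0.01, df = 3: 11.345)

The 9:3:3:1 ratio has 16 parts, so with N = 363 the expected counts are:
  yellow round: 363 × 9/16 = 204.1875
  yellow wrinkled: 363 × 3/16 = 68.0625
  green round: 363 × 3/16 = 68.0625
  green wrinkled: 363 × 1/16 = 22.6875
χ² = Σ (O − E)² / E
  yellow round: (202 − 204.1875)² / 204.1875 = 0.0234
  yellow wrinkled: (68 − 68.0625)² / 68.0625 = 0.0001
  green round: (69 − 68.0625)² / 68.0625 = 0.0129
  green wrinkled: (24 − 22.6875)² / 22.6875 = 0.0759
χ² = 0.0234 + 0.0001 + 0.0129 + 0.0759 = 0.1123 ≈ 0.112
Degrees of freedom = 4 − 1 = 3; critical value at α = 0.01 is 11.345.
Since 0.112 < 11.345, we fail to reject the null hypothesis — the data are consistent with the 9:3:3:1 ratio.

0.112; consistent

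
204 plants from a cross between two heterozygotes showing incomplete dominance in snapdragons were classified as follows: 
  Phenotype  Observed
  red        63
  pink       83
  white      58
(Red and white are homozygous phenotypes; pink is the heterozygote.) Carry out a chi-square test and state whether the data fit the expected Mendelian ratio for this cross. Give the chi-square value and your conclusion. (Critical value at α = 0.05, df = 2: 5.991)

7.324; not consistent

With incomplete dominance, a heterozygote × heterozygote cross gives a 1:2:1 phenotypic ratio.
Under the 1:2:1 hypothesis (Σ ratio = 4, N = 204):
  red: 204 × 1/4 = 51
  pink: 204 × 2/4 = 102
  white: 204 × 1/4 = 51
χ² = Σ (O − E)² / E
  red: (63 − 51)² / 51 = 2.8235
  pink: (83 − 102)² / 102 = 3.5392
  white: (58 − 51)² / 51 = 0.9608
χ² = 2.8235 + 3.5392 + 0.9608 = 7.3235 ≈ 7.324
Degrees of freedom = 3 − 1 = 2; critical value at α = 0.05 is 5.991.
Since 7.324 > 5.991, we reject the null hypothesis — the data do not fit the 1:2:1 ratio.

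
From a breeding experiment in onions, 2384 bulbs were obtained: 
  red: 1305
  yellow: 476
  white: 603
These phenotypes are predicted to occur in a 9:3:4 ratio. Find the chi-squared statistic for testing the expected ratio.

2.930

Total ratio parts = 16. Expected numbers out of 2384:
  red: 2384 × 9/16 = 1341
  yellow: 2384 × 3/16 = 447
  white: 2384 × 4/16 = 596
χ² = Σ (O − E)² / E
  red: (1305 − 1341)² / 1341 = 0.9664
  yellow: (476 − 447)² / 447 = 1.8814
  white: (603 − 596)² / 596 = 0.0822
χ² = 0.9664 + 1.8814 + 0.0822 = 2.930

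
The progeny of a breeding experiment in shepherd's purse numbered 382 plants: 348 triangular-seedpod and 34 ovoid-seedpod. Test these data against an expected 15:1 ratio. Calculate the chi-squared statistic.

Total ratio parts = 16. Expected numbers out of 382:
  triangular-seedpod: 382 × 15/16 = 358.125
  ovoid-seedpod: 382 × 1/16 = 23.875
χ² = Σ (O − E)² / E
  triangular-seedpod: (348 − 358.125)² / 358.125 = 0.2863
  ovoid-seedpod: (34 − 23.875)² / 23.875 = 4.2938
χ² = 0.2863 + 4.2938 = 4.5801 ≈ 4.580

4.580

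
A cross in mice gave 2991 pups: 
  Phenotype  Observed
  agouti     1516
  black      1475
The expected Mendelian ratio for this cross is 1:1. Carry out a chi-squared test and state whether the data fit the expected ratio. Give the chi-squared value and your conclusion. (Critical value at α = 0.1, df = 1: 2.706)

0.562; consistent

Expected counts for N = 2991 under a 1:1 ratio (total parts = 2):
  agouti: 2991 × 1/2 = 1495.5
  black: 2991 × 1/2 = 1495.5
χ² = Σ (O − E)² / E
  agouti: (1516 − 1495.5)² / 1495.5 = 0.2810
  black: (1475 − 1495.5)² / 1495.5 = 0.2810
χ² = 0.2810 + 0.2810 = 0.562
Degrees of freedom = 2 − 1 = 1; critical value at α = 0.1 is 2.706.
Since 0.562 < 2.706, we fail to reject the null hypothesis — the data are consistent with the 1:1 ratio.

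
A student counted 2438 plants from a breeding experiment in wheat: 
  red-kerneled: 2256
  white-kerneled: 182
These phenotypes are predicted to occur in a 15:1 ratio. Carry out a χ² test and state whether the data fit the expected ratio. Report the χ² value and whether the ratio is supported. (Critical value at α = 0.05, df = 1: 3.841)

6.144; not consistent

Under the 15:1 hypothesis (Σ ratio = 16, N = 2438):
  red-kerneled: 2438 × 15/16 = 2285.625
  white-kerneled: 2438 × 1/16 = 152.375
χ² = Σ (O − E)² / E
  red-kerneled: (2256 − 2285.625)² / 2285.625 = 0.3840
  white-kerneled: (182 − 152.375)² / 152.375 = 5.7597
χ² = 0.3840 + 5.7597 = 6.1437 ≈ 6.144
Degrees of freedom = 2 − 1 = 1; critical value at α = 0.05 is 3.841.
Since 6.144 > 3.841, we reject the null hypothesis — the data do not fit the 15:1 ratio.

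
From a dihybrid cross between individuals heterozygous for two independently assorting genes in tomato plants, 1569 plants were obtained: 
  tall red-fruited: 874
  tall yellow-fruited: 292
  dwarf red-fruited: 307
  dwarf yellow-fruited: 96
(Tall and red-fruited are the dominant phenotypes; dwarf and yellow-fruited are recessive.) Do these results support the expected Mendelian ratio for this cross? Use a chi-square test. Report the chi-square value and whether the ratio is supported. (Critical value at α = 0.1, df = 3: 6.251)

0.701; consistent

A dihybrid F₂ with independent assortment and complete dominance at both loci gives a 9:3:3:1 phenotypic ratio.
Under the 9:3:3:1 hypothesis (Σ ratio = 16, N = 1569):
  tall red-fruited: 1569 × 9/16 = 882.5625
  tall yellow-fruited: 1569 × 3/16 = 294.1875
  dwarf red-fruited: 1569 × 3/16 = 294.1875
  dwarf yellow-fruited: 1569 × 1/16 = 98.0625
χ² = Σ (O − E)² / E
  tall red-fruited: (874 − 882.5625)² / 882.5625 = 0.0831
  tall yellow-fruited: (292 − 294.1875)² / 294.1875 = 0.0163
  dwarf red-fruited: (307 − 294.1875)² / 294.1875 = 0.5580
  dwarf yellow-fruited: (96 − 98.0625)² / 98.0625 = 0.0434
χ² = 0.0831 + 0.0163 + 0.5580 + 0.0434 = 0.7008 ≈ 0.701
Degrees of freedom = 4 − 1 = 3; critical value at α = 0.1 is 6.251.
Since 0.701 < 6.251, we fail to reject the null hypothesis — the data are consistent with the 9:3:3:1 ratio.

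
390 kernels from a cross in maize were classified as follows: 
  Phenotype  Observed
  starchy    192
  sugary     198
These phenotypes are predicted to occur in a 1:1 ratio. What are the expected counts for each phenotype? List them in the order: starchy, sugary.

Under the 1:1 hypothesis (Σ ratio = 2, N = 390):
  starchy: 390 × 1/2 = 195
  sugary: 390 × 1/2 = 195

195, 195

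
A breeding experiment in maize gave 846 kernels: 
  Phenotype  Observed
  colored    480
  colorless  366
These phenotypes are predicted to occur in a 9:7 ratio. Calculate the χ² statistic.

0.082

Total ratio parts = 16. Expected numbers out of 846:
  colored: 846 × 9/16 = 475.875
  colorless: 846 × 7/16 = 370.125
χ² = Σ (O − E)² / E
  colored: (480 − 475.875)² / 475.875 = 0.0358
  colorless: (366 − 370.125)² / 370.125 = 0.0460
χ² = 0.0358 + 0.0460 = 0.0818 ≈ 0.082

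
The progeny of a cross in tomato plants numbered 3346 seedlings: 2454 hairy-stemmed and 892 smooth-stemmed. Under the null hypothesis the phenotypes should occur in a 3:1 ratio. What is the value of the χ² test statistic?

Expected counts for N = 3346 under a 3:1 ratio (total parts = 4):
  hairy-stemmed: 3346 × 3/4 = 2509.5
  smooth-stemmed: 3346 × 1/4 = 836.5
χ² = Σ (O − E)² / E
  hairy-stemmed: (2454 − 2509.5)² / 2509.5 = 1.2274
  smooth-stemmed: (892 − 836.5)² / 836.5 = 3.6823
χ² = 1.2274 + 3.6823 = 4.9097 ≈ 4.910

4.910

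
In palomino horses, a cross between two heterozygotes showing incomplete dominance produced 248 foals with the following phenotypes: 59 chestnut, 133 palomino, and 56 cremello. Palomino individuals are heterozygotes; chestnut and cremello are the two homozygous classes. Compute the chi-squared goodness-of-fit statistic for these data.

1.379

With incomplete dominance, a heterozygote × heterozygote cross gives a 1:2:1 phenotypic ratio.
Total ratio parts = 4. Expected numbers out of 248:
  chestnut: 248 × 1/4 = 62
  palomino: 248 × 2/4 = 124
  cremello: 248 × 1/4 = 62
χ² = Σ (O − E)² / E
  chestnut: (59 − 62)² / 62 = 0.1452
  palomino: (133 − 124)² / 124 = 0.6532
  cremello: (56 − 62)² / 62 = 0.5806
χ² = 0.1452 + 0.6532 + 0.5806 = 1.379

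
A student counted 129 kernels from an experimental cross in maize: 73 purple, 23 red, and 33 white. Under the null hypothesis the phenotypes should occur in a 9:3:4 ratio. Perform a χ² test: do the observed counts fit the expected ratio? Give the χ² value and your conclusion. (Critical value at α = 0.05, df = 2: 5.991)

Total ratio parts = 16. Expected numbers out of 129:
  purple: 129 × 9/16 = 72.5625
  red: 129 × 3/16 = 24.1875
  white: 129 × 4/16 = 32.25
χ² = Σ (O − E)² / E
  purple: (73 − 72.5625)² / 72.5625 = 0.0026
  red: (23 − 24.1875)² / 24.1875 = 0.0583
  white: (33 − 32.25)² / 32.25 = 0.0174
χ² = 0.0026 + 0.0583 + 0.0174 = 0.0783 ≈ 0.078
Degrees of freedom = 3 − 1 = 2; critical value at α = 0.05 is 5.991.
Since 0.078 < 5.991, we fail to reject the null hypothesis — the data are consistent with the 9:3:4 ratio.

0.078; consistent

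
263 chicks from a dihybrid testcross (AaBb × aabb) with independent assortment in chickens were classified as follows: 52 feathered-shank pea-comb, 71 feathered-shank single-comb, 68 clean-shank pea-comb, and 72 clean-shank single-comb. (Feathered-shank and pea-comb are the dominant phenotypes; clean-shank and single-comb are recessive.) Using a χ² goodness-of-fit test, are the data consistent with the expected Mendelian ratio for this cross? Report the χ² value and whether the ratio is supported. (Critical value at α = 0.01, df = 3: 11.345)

3.966; consistent

A dihybrid testcross with independent assortment gives a 1:1:1:1 ratio.
Total ratio parts = 4. Expected numbers out of 263:
  feathered-shank pea-comb: 263 × 1/4 = 65.75
  feathered-shank single-comb: 263 × 1/4 = 65.75
  clean-shank pea-comb: 263 × 1/4 = 65.75
  clean-shank single-comb: 263 × 1/4 = 65.75
χ² = Σ (O − E)² / E
  feathered-shank pea-comb: (52 − 65.75)² / 65.75 = 2.8755
  feathered-shank single-comb: (71 − 65.75)² / 65.75 = 0.4192
  clean-shank pea-comb: (68 − 65.75)² / 65.75 = 0.0770
  clean-shank single-comb: (72 − 65.75)² / 65.75 = 0.5941
χ² = 2.8755 + 0.4192 + 0.0770 + 0.5941 = 3.9658 ≈ 3.966
Degrees of freedom = 4 − 1 = 3; critical value at α = 0.01 is 11.345.
Since 3.966 < 11.345, we fail to reject the null hypothesis — the data are consistent with the 1:1:1:1 ratio.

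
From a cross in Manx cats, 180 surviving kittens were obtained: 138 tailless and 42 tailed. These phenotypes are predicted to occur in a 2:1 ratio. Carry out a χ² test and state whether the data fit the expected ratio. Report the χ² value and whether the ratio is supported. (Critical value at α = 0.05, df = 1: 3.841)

Expected counts for N = 180 under a 2:1 ratio (total parts = 3):
  tailless: 180 × 2/3 = 120
  tailed: 180 × 1/3 = 60
χ² = Σ (O − E)² / E
  tailless: (138 − 120)² / 120 = 2.7000
  tailed: (42 − 60)² / 60 = 5.4000
χ² = 2.7000 + 5.4000 = 8.100
Degrees of freedom = 2 − 1 = 1; critical value at α = 0.05 is 3.841.
Since 8.100 > 3.841, we reject the null hypothesis — the data do not fit the 2:1 ratio.

8.100; not consistent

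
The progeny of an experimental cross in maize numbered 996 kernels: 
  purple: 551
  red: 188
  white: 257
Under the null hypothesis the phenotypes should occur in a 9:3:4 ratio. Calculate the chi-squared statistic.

0.418

Expected counts for N = 996 under a 9:3:4 ratio (total parts = 16):
  purple: 996 × 9/16 = 560.25
  red: 996 × 3/16 = 186.75
  white: 996 × 4/16 = 249
χ² = Σ (O − E)² / E
  purple: (551 − 560.25)² / 560.25 = 0.1527
  red: (188 − 186.75)² / 186.75 = 0.0084
  white: (257 − 249)² / 249 = 0.2570
χ² = 0.1527 + 0.0084 + 0.2570 = 0.4181 ≈ 0.418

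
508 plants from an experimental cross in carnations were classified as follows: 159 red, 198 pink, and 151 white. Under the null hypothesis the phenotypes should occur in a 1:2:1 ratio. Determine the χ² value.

Total ratio parts = 4. Expected numbers out of 508:
  red: 508 × 1/4 = 127
  pink: 508 × 2/4 = 254
  white: 508 × 1/4 = 127
χ² = Σ (O − E)² / E
  red: (159 − 127)² / 127 = 8.0630
  pink: (198 − 254)² / 254 = 12.3465
  white: (151 − 127)² / 127 = 4.5354
χ² = 8.0630 + 12.3465 + 4.5354 = 24.9449 ≈ 24.945

24.945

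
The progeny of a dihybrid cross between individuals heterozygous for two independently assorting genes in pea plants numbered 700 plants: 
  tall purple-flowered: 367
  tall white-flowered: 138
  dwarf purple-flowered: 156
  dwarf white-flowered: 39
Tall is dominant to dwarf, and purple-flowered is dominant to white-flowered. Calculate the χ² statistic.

7.347

A dihybrid F₂ with independent assortment and complete dominance at both loci gives a 9:3:3:1 phenotypic ratio.
Total ratio parts = 16. Expected numbers out of 700:
  tall purple-flowered: 700 × 9/16 = 393.75
  tall white-flowered: 700 × 3/16 = 131.25
  dwarf purple-flowered: 700 × 3/16 = 131.25
  dwarf white-flowered: 700 × 1/16 = 43.75
χ² = Σ (O − E)² / E
  tall purple-flowered: (367 − 393.75)² / 393.75 = 1.8173
  tall white-flowered: (138 − 131.25)² / 131.25 = 0.3471
  dwarf purple-flowered: (156 − 131.25)² / 131.25 = 4.6671
  dwarf white-flowered: (39 − 43.75)² / 43.75 = 0.5157
χ² = 1.8173 + 0.3471 + 4.6671 + 0.5157 = 7.3472 ≈ 7.347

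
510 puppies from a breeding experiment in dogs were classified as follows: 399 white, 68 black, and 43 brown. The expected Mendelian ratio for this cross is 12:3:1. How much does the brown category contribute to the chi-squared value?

Total ratio parts = 16. Expected numbers out of 510:
  white: 510 × 12/16 = 382.5
  black: 510 × 3/16 = 95.625
  brown: 510 × 1/16 = 31.875
Contribution of brown: (43 − 31.875)² / 31.875 = 3.8828

3.883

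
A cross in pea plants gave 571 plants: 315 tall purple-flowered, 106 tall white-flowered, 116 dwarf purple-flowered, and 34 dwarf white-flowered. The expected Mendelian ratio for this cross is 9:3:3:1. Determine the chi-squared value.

0.956

The 9:3:3:1 ratio has 16 parts, so with N = 571 the expected counts are:
  tall purple-flowered: 571 × 9/16 = 321.1875
  tall white-flowered: 571 × 3/16 = 107.0625
  dwarf purple-flowered: 571 × 3/16 = 107.0625
  dwarf white-flowered: 571 × 1/16 = 35.6875
χ² = Σ (O − E)² / E
  tall purple-flowered: (315 − 321.1875)² / 321.1875 = 0.1192
  tall white-flowered: (106 − 107.0625)² / 107.0625 = 0.0105
  dwarf purple-flowered: (116 − 107.0625)² / 107.0625 = 0.7461
  dwarf white-flowered: (34 − 35.6875)² / 35.6875 = 0.0798
χ² = 0.1192 + 0.0105 + 0.7461 + 0.0798 = 0.9556 ≈ 0.956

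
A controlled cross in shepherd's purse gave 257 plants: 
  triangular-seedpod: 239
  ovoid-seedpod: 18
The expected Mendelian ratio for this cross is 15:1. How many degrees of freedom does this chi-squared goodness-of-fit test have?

1

A goodness-of-fit test with 2 phenotype classes has df = 2 − 1 = 1.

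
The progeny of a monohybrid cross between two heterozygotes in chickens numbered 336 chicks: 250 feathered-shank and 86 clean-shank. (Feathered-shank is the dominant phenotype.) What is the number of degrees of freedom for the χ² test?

For a monohybrid cross between heterozygotes with complete dominance, the expected phenotypic ratio is 3:1.
A goodness-of-fit test with 2 phenotype classes has df = 2 − 1 = 1.

1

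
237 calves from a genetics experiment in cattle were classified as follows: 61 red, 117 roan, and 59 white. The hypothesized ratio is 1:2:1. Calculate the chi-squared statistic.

The 1:2:1 ratio has 4 parts, so with N = 237 the expected counts are:
  red: 237 × 1/4 = 59.25
  roan: 237 × 2/4 = 118.5
  white: 237 × 1/4 = 59.25
χ² = Σ (O − E)² / E
  red: (61 − 59.25)² / 59.25 = 0.0517
  roan: (117 − 118.5)² / 118.5 = 0.0190
  white: (59 − 59.25)² / 59.25 = 0.0011
χ² = 0.0517 + 0.0190 + 0.0011 = 0.0718 ≈ 0.072

0.072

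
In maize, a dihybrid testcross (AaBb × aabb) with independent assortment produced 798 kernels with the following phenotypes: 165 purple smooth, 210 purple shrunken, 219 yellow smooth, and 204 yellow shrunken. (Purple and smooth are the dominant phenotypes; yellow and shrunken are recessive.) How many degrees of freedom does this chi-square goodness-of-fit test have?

3

A dihybrid testcross with independent assortment gives a 1:1:1:1 ratio.
A goodness-of-fit test with 4 phenotype classes has df = 4 − 1 = 3.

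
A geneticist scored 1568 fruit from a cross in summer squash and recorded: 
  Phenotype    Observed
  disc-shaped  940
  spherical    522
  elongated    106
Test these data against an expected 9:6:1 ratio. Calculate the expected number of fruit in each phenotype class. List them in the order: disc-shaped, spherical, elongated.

882, 588, 98

The 9:6:1 ratio has 16 parts, so with N = 1568 the expected counts are:
  disc-shaped: 1568 × 9/16 = 882
  spherical: 1568 × 6/16 = 588
  elongated: 1568 × 1/16 = 98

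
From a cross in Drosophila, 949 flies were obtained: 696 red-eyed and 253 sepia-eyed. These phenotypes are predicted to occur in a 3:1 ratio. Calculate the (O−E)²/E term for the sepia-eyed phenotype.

Expected counts for N = 949 under a 3:1 ratio (total parts = 4):
  red-eyed: 949 × 3/4 = 711.75
  sepia-eyed: 949 × 1/4 = 237.25
Contribution of sepia-eyed: (253 − 237.25)² / 237.25 = 1.0456

1.046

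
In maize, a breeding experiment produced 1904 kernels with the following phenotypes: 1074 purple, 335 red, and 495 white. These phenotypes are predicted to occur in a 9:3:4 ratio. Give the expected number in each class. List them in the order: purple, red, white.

1071, 357, 476

Expected counts for N = 1904 under a 9:3:4 ratio (total parts = 16):
  purple: 1904 × 9/16 = 1071
  red: 1904 × 3/16 = 357
  white: 1904 × 4/16 = 476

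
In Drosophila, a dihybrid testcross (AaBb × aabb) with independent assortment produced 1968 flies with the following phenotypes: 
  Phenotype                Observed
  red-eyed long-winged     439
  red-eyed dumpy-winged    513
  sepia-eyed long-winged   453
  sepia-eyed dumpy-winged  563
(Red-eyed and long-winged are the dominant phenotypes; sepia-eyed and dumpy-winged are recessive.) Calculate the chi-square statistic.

19.943

A dihybrid testcross with independent assortment gives a 1:1:1:1 ratio.
Total ratio parts = 4. Expected numbers out of 1968:
  red-eyed long-winged: 1968 × 1/4 = 492
  red-eyed dumpy-winged: 1968 × 1/4 = 492
  sepia-eyed long-winged: 1968 × 1/4 = 492
  sepia-eyed dumpy-winged: 1968 × 1/4 = 492
χ² = Σ (O − E)² / E
  red-eyed long-winged: (439 − 492)² / 492 = 5.7093
  red-eyed dumpy-winged: (513 − 492)² / 492 = 0.8963
  sepia-eyed long-winged: (453 − 492)² / 492 = 3.0915
  sepia-eyed dumpy-winged: (563 − 492)² / 492 = 10.2459
χ² = 5.7093 + 0.8963 + 3.0915 + 10.2459 = 19.943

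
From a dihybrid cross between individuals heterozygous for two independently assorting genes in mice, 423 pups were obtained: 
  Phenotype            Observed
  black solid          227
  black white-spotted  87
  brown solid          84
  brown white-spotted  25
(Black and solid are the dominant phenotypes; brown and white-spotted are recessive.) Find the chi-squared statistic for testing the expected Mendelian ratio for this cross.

1.603

A dihybrid F₂ with independent assortment and complete dominance at both loci gives a 9:3:3:1 phenotypic ratio.
The 9:3:3:1 ratio has 16 parts, so with N = 423 the expected counts are:
  black solid: 423 × 9/16 = 237.9375
  black white-spotted: 423 × 3/16 = 79.3125
  brown solid: 423 × 3/16 = 79.3125
  brown white-spotted: 423 × 1/16 = 26.4375
χ² = Σ (O − E)² / E
  black solid: (227 − 237.9375)² / 237.9375 = 0.5028
  black white-spotted: (87 − 79.3125)² / 79.3125 = 0.7451
  brown solid: (84 − 79.3125)² / 79.3125 = 0.2770
  brown white-spotted: (25 − 26.4375)² / 26.4375 = 0.0782
χ² = 0.5028 + 0.7451 + 0.2770 + 0.0782 = 1.6031 ≈ 1.603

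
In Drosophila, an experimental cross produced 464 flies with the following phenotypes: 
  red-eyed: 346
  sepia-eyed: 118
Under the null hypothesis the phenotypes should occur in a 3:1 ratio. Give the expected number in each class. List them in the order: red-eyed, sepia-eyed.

Under the 3:1 hypothesis (Σ ratio = 4, N = 464):
  red-eyed: 464 × 3/4 = 348
  sepia-eyed: 464 × 1/4 = 116

348, 116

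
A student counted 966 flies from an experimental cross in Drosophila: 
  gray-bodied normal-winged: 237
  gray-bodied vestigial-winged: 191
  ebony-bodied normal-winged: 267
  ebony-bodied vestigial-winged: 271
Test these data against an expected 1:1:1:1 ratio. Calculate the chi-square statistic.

16.940

Expected counts for N = 966 under a 1:1:1:1 ratio (total parts = 4):
  gray-bodied normal-winged: 966 × 1/4 = 241.5
  gray-bodied vestigial-winged: 966 × 1/4 = 241.5
  ebony-bodied normal-winged: 966 × 1/4 = 241.5
  ebony-bodied vestigial-winged: 966 × 1/4 = 241.5
χ² = Σ (O − E)² / E
  gray-bodied normal-winged: (237 − 241.5)² / 241.5 = 0.0839
  gray-bodied vestigial-winged: (191 − 241.5)² / 241.5 = 10.5600
  ebony-bodied normal-winged: (267 − 241.5)² / 241.5 = 2.6925
  ebony-bodied vestigial-winged: (271 − 241.5)² / 241.5 = 3.6035
χ² = 0.0839 + 10.5600 + 2.6925 + 3.6035 = 16.9399 ≈ 16.940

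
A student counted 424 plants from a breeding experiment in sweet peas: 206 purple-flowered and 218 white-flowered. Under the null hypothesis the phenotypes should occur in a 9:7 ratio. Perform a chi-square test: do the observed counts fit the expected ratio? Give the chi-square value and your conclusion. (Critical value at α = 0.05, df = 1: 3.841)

Under the 9:7 hypothesis (Σ ratio = 16, N = 424):
  purple-flowered: 424 × 9/16 = 238.5
  white-flowered: 424 × 7/16 = 185.5
χ² = Σ (O − E)² / E
  purple-flowered: (206 − 238.5)² / 238.5 = 4.4287
  white-flowered: (218 − 185.5)² / 185.5 = 5.6941
χ² = 4.4287 + 5.6941 = 10.1228 ≈ 10.123
Degrees of freedom = 2 − 1 = 1; critical value at α = 0.05 is 3.841.
Since 10.123 > 3.841, we reject the null hypothesis — the data do not fit the 9:7 ratio.

10.123; not consistent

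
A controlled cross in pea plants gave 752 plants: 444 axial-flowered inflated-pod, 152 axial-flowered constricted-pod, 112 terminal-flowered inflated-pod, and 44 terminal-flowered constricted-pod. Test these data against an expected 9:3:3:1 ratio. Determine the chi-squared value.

Expected counts for N = 752 under a 9:3:3:1 ratio (total parts = 16):
  axial-flowered inflated-pod: 752 × 9/16 = 423
  axial-flowered constricted-pod: 752 × 3/16 = 141
  terminal-flowered inflated-pod: 752 × 3/16 = 141
  terminal-flowered constricted-pod: 752 × 1/16 = 47
χ² = Σ (O − E)² / E
  axial-flowered inflated-pod: (444 − 423)² / 423 = 1.0426
  axial-flowered constricted-pod: (152 − 141)² / 141 = 0.8582
  terminal-flowered inflated-pod: (112 − 141)² / 141 = 5.9645
  terminal-flowered constricted-pod: (44 − 47)² / 47 = 0.1915
χ² = 1.0426 + 0.8582 + 5.9645 + 0.1915 = 8.0568 ≈ 8.057

8.057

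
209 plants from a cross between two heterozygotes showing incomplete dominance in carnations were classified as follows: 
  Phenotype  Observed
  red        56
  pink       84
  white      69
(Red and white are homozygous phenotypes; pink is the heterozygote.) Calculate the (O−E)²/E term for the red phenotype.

With incomplete dominance, a heterozygote × heterozygote cross gives a 1:2:1 phenotypic ratio.
Total ratio parts = 4. Expected numbers out of 209:
  red: 209 × 1/4 = 52.25
  pink: 209 × 2/4 = 104.5
  white: 209 × 1/4 = 52.25
Contribution of red: (56 − 52.25)² / 52.25 = 0.2691

0.269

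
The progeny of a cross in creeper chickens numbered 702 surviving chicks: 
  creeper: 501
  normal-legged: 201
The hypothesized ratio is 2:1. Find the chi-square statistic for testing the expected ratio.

Total ratio parts = 3. Expected numbers out of 702:
  creeper: 702 × 2/3 = 468
  normal-legged: 702 × 1/3 = 234
χ² = Σ (O − E)² / E
  creeper: (501 − 468)² / 468 = 2.3269
  normal-legged: (201 − 234)² / 234 = 4.6538
χ² = 2.3269 + 4.6538 = 6.9807 ≈ 6.981

6.981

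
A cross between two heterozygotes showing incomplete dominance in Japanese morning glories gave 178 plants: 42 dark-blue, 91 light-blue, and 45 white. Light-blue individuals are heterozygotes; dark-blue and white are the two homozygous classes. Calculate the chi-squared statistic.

With incomplete dominance, a heterozygote × heterozygote cross gives a 1:2:1 phenotypic ratio.
Expected counts for N = 178 under a 1:2:1 ratio (total parts = 4):
  dark-blue: 178 × 1/4 = 44.5
  light-blue: 178 × 2/4 = 89
  white: 178 × 1/4 = 44.5
χ² = Σ (O − E)² / E
  dark-blue: (42 − 44.5)² / 44.5 = 0.1404
  light-blue: (91 − 89)² / 89 = 0.0449
  white: (45 − 44.5)² / 44.5 = 0.0056
χ² = 0.1404 + 0.0449 + 0.0056 = 0.1909 ≈ 0.191

0.191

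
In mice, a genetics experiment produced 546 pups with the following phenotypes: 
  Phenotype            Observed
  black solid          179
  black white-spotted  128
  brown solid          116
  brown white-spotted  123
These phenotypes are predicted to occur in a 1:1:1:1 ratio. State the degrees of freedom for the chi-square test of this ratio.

3

A goodness-of-fit test with 4 phenotype classes has df = 4 − 1 = 3.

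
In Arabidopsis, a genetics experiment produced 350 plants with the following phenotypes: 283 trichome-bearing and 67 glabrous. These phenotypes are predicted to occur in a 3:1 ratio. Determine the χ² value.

The 3:1 ratio has 4 parts, so with N = 350 the expected counts are:
  trichome-bearing: 350 × 3/4 = 262.5
  glabrous: 350 × 1/4 = 87.5
χ² = Σ (O − E)² / E
  trichome-bearing: (283 − 262.5)² / 262.5 = 1.6010
  glabrous: (67 − 87.5)² / 87.5 = 4.8029
χ² = 1.6010 + 4.8029 = 6.4039 ≈ 6.404

6.404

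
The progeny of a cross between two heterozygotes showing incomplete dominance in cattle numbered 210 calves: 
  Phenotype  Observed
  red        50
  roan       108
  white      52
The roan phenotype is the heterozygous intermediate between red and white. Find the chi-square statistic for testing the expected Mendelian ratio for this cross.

With incomplete dominance, a heterozygote × heterozygote cross gives a 1:2:1 phenotypic ratio.
Under the 1:2:1 hypothesis (Σ ratio = 4, N = 210):
  red: 210 × 1/4 = 52.5
  roan: 210 × 2/4 = 105
  white: 210 × 1/4 = 52.5
χ² = Σ (O − E)² / E
  red: (50 − 52.5)² / 52.5 = 0.1190
  roan: (108 − 105)² / 105 = 0.0857
  white: (52 − 52.5)² / 52.5 = 0.0048
χ² = 0.1190 + 0.0857 + 0.0048 = 0.2095 ≈ 0.210

0.210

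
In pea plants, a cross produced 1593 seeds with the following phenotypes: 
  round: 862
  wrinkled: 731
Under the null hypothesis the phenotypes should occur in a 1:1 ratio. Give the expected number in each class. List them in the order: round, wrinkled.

Under the 1:1 hypothesis (Σ ratio = 2, N = 1593):
  round: 1593 × 1/2 = 796.5
  wrinkled: 1593 × 1/2 = 796.5

796.5, 796.5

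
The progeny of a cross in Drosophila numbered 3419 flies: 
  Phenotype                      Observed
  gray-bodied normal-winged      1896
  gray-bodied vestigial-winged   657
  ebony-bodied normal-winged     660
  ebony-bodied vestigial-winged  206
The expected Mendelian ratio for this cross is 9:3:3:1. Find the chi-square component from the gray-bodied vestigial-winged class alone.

0.396

Total ratio parts = 16. Expected numbers out of 3419:
  gray-bodied normal-winged: 3419 × 9/16 = 1923.1875
  gray-bodied vestigial-winged: 3419 × 3/16 = 641.0625
  ebony-bodied normal-winged: 3419 × 3/16 = 641.0625
  ebony-bodied vestigial-winged: 3419 × 1/16 = 213.6875
Contribution of gray-bodied vestigial-winged: (657 − 641.0625)² / 641.0625 = 0.3962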